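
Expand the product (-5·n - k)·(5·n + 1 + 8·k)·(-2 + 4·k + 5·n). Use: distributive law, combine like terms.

25·n² - 325·k·n² - 125·n³ + 10·n + 65·k·n - 220·k²·n + 2·k + 12·k² - 32·k³

(-5·n - k)·(5·n + 1 + 8·k)·(-2 + 4·k + 5·n)
= (-25·n² - 5·n - 40·k·n - 5·k·n - k - 8·k²)·(-2 + 4·k + 5·n)    [distributive law]
= (-25·n² - 5·n - 45·k·n - k - 8·k²)·(-2 + 4·k + 5·n)    [combine like terms]
= 50·n² - 100·k·n² - 125·n³ + 10·n - 20·k·n - 25·n² + 90·k·n - 180·k²·n - 225·k·n² + 2·k - 4·k² - 5·k·n + 16·k² - 32·k³ - 40·k²·n    [distributive law]
= 25·n² - 325·k·n² - 125·n³ + 10·n + 65·k·n - 220·k²·n + 2·k + 12·k² - 32·k³    [combine like terms]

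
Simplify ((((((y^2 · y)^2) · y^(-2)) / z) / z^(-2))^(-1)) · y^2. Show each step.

((((((y^2 · y)^2) · y^(-2)) / z) / z^(-2))^(-1)) · y^2
= ((((((y^2 · y)^2) · y^(-2)) / z)^(-1)) / ((z^(-2))^(-1))) · y^2    [power of a quotient]
= ((((((y^2 · y)^2) · y^(-2))^(-1)) / (z^(-1))) / ((z^(-2))^(-1))) · y^2    [power of a quotient]
= ((((((y^2 · y)^2)^(-1)) · ((y^(-2))^(-1))) / (z^(-1))) / ((z^(-2))^(-1))) · y^2    [power of a product]
= (((((y^2 · y)^(-2)) · ((y^(-2))^(-1))) / (z^(-1))) / ((z^(-2))^(-1))) · y^2    [power of a power]
= ((((((y^2)^(-2)) · (y^(-2))) · ((y^(-2))^(-1))) / (z^(-1))) / ((z^(-2))^(-1))) · y^2    [power of a product]
= ((((y^(-4) · (y^(-2))) · ((y^(-2))^(-1))) / (z^(-1))) / ((z^(-2))^(-1))) · y^2    [power of a power]
= (((y^(-6) · ((y^(-2))^(-1))) / (z^(-1))) / ((z^(-2))^(-1))) · y^2    [product of powers]
= (((y^(-6) · y^2) / (z^(-1))) / ((z^(-2))^(-1))) · y^2    [power of a power]
= ((y^(-4) / (z^(-1))) / ((z^(-2))^(-1))) · y^2    [product of powers]
= ((y^(-4) / z^(-1)) / z^2) · y^2    [power of a power]
= y^(-2)·z^(-1)    [quotient of powers; product of powers]

y^(-2)·z^(-1)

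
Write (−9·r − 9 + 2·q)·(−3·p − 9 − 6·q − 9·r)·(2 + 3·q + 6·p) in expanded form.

1026·p·r + 297·p·q·r + 162·p^2·r + 324·r + 558·q·r + 108·q^2·r + 162·r^2 + 243·q·r^2 + 486·p·r^2 + 540·p + 285·p·q + 162·p^2 + 162 + 315·q + 84·q^2 − 90·p·q^2 − 36·p^2·q − 36·q^3

(−9·r − 9 + 2·q)·(−3·p − 9 − 6·q − 9·r)·(2 + 3·q + 6·p)
= (27·p·r + 81·r + 54·q·r + 81·r^2 + 27·p + 81 + 54·q + 81·r − 6·p·q − 18·q − 12·q^2 − 18·q·r)·(2 + 3·q + 6·p)    [distributive law]
= (27·p·r + 162·r + 36·q·r + 81·r^2 + 27·p + 81 + 36·q − 6·p·q − 12·q^2)·(2 + 3·q + 6·p)    [combine like terms]
= 54·p·r + 81·p·q·r + 162·p^2·r + 324·r + 486·q·r + 972·p·r + 72·q·r + 108·q^2·r + 216·p·q·r + 162·r^2 + 243·q·r^2 + 486·p·r^2 + 54·p + 81·p·q + 162·p^2 + 162 + 243·q + 486·p + 72·q + 108·q^2 + 216·p·q − 12·p·q − 18·p·q^2 − 36·p^2·q − 24·q^2 − 36·q^3 − 72·p·q^2    [distributive law]
= 1026·p·r + 297·p·q·r + 162·p^2·r + 324·r + 558·q·r + 108·q^2·r + 162·r^2 + 243·q·r^2 + 486·p·r^2 + 540·p + 285·p·q + 162·p^2 + 162 + 315·q + 84·q^2 − 90·p·q^2 − 36·p^2·q − 36·q^3    [combine like terms]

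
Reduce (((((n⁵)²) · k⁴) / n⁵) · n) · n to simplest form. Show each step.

k⁴n⁷

(((((n⁵)²) · k⁴) / n⁵) · n) · n
= (((n¹⁰ · k⁴) / n⁵) · n) · n    [power of a power]
= k⁴n⁷    [quotient of powers; product of powers]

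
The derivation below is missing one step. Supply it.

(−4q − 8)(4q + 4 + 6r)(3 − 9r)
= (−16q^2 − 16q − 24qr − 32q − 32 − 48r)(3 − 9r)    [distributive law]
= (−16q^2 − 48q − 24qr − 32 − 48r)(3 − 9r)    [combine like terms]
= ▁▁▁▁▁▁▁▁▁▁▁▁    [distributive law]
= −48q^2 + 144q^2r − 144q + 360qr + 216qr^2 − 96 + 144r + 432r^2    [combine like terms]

Applying distributive law to the line above:

−48q^2 + 144q^2r − 144q + 432qr − 72qr + 216qr^2 − 96 + 288r − 144r + 432r^2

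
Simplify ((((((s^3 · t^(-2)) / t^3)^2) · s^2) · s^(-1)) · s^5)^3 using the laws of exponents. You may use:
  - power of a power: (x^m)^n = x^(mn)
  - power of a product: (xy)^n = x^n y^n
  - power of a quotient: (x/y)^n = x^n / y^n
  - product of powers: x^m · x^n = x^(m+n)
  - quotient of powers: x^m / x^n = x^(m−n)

s^36t^(-30)

((((((s^3 · t^(-2)) / t^3)^2) · s^2) · s^(-1)) · s^5)^3
= ((((((s^3 · t^(-2)) / t^3)^2) · s^2) · s^(-1))^3) · ((s^5)^3)    [power of a product]
= ((((((s^3 · t^(-2)) / t^3)^2) · s^2)^3) · ((s^(-1))^3)) · ((s^5)^3)    [power of a product]
= ((((((s^3 · t^(-2)) / t^3)^2)^3) · ((s^2)^3)) · ((s^(-1))^3)) · ((s^5)^3)    [power of a product]
= (((((s^3 · t^(-2)) / t^3)^6) · ((s^2)^3)) · ((s^(-1))^3)) · ((s^5)^3)    [power of a power]
= (((((s^3 · t^(-2))^6) / ((t^3)^6)) · ((s^2)^3)) · ((s^(-1))^3)) · ((s^5)^3)    [power of a quotient]
= ((((((s^3)^6) · ((t^(-2))^6)) / ((t^3)^6)) · ((s^2)^3)) · ((s^(-1))^3)) · ((s^5)^3)    [power of a product]
= ((((s^18 · ((t^(-2))^6)) / ((t^3)^6)) · ((s^2)^3)) · ((s^(-1))^3)) · ((s^5)^3)    [power of a power]
= ((((s^18 · t^(-12)) / ((t^3)^6)) · ((s^2)^3)) · ((s^(-1))^3)) · ((s^5)^3)    [power of a power]
= ((((s^18 · t^(-12)) / t^18) · ((s^2)^3)) · ((s^(-1))^3)) · ((s^5)^3)    [power of a power]
= ((((s^18 · t^(-12)) / t^18) · s^6) · ((s^(-1))^3)) · ((s^5)^3)    [power of a power]
= ((((s^18 · t^(-12)) / t^18) · s^6) · s^(-3)) · ((s^5)^3)    [power of a power]
= ((((s^18 · t^(-12)) / t^18) · s^6) · s^(-3)) · s^15    [power of a power]
= s^36t^(-30)    [quotient of powers; product of powers]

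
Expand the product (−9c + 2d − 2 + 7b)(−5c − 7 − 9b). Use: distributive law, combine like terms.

(−9c + 2d − 2 + 7b)(−5c − 7 − 9b)
= 45c^2 + 63c + 81bc − 10cd − 14d − 18bd + 10c + 14 + 18b − 35bc − 49b − 63b^2    [distributive law]
= 45c^2 + 73c + 46bc − 10cd − 14d − 18bd + 14 − 31b − 63b^2    [combine like terms]

45c^2 + 73c + 46bc − 10cd − 14d − 18bd + 14 − 31b − 63b^2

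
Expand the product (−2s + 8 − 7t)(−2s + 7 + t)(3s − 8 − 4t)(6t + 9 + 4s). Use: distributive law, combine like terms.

152s^3t − 380s^3 + 48s^4 − 948s^2t + 534s^2 − 156s^2t^2 + 1973st + 1880s − 335st^2 − 302st^3 − 1752t − 4032 + 2604t^2 + 1572t^3 + 168t^4

(−2s + 8 − 7t)(−2s + 7 + t)(3s − 8 − 4t)(6t + 9 + 4s)
= (4s^2 − 14s − 2st − 16s + 56 + 8t + 14st − 49t − 7t^2)(3s − 8 − 4t)(6t + 9 + 4s)    [distributive law]
= (4s^2 − 30s + 12st + 56 − 41t − 7t^2)(3s − 8 − 4t)(6t + 9 + 4s)    [combine like terms]
= (12s^3 − 32s^2 − 16s^2t − 90s^2 + 240s + 120st + 36s^2t − 96st − 48st^2 + 168s − 448 − 224t − 123st + 328t + 164t^2 − 21st^2 + 56t^2 + 28t^3)(6t + 9 + 4s)    [distributive law]
= (12s^3 − 122s^2 + 20s^2t + 408s − 99st − 69st^2 − 448 + 104t + 220t^2 + 28t^3)(6t + 9 + 4s)    [combine like terms]
= 72s^3t + 108s^3 + 48s^4 − 732s^2t − 1098s^2 − 488s^3 + 120s^2t^2 + 180s^2t + 80s^3t + 2448st + 3672s + 1632s^2 − 594st^2 − 891st − 396s^2t − 414st^3 − 621st^2 − 276s^2t^2 − 2688t − 4032 − 1792s + 624t^2 + 936t + 416st + 1320t^3 + 1980t^2 + 880st^2 + 168t^4 + 252t^3 + 112st^3    [distributive law]
= 152s^3t − 380s^3 + 48s^4 − 948s^2t + 534s^2 − 156s^2t^2 + 1973st + 1880s − 335st^2 − 302st^3 − 1752t − 4032 + 2604t^2 + 1572t^3 + 168t^4    [combine like terms]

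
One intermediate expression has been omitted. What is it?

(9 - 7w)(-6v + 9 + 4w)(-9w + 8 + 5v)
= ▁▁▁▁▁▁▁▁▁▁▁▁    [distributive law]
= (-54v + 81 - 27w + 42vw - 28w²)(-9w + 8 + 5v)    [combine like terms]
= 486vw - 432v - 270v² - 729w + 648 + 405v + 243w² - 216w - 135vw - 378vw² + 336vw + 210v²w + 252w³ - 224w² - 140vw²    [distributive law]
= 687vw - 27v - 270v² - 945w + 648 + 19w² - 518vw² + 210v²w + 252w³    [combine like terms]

After distributive law, the bracketed line is:

(-54v + 81 + 36w + 42vw - 63w - 28w²)(-9w + 8 + 5v)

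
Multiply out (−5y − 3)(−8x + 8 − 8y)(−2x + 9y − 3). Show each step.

(−5y − 3)(−8x + 8 − 8y)(−2x + 9y − 3)
= (40xy − 40y + 40y^2 + 24x − 24 + 24y)(−2x + 9y − 3)    [distributive law]
= (40xy − 16y + 40y^2 + 24x − 24)(−2x + 9y − 3)    [combine like terms]
= −80x^2y + 360xy^2 − 120xy + 32xy − 144y^2 + 48y − 80xy^2 + 360y^3 − 120y^2 − 48x^2 + 216xy − 72x + 48x − 216y + 72    [distributive law]
= −80x^2y + 280xy^2 + 128xy − 264y^2 − 168y + 360y^3 − 48x^2 − 24x + 72    [combine like terms]

−80x^2y + 280xy^2 + 128xy − 264y^2 − 168y + 360y^3 − 48x^2 − 24x + 72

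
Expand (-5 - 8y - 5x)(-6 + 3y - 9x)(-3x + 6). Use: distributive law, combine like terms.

(-5 - 8y - 5x)(-6 + 3y - 9x)(-3x + 6)
= (30 - 15y + 45x + 48y - 24y^2 + 72xy + 30x - 15xy + 45x^2)(-3x + 6)    [distributive law]
= (30 + 33y + 75x - 24y^2 + 57xy + 45x^2)(-3x + 6)    [combine like terms]
= -90x + 180 - 99xy + 198y - 225x^2 + 450x + 72xy^2 - 144y^2 - 171x^2y + 342xy - 135x^3 + 270x^2    [distributive law]
= 360x + 180 + 243xy + 198y + 45x^2 + 72xy^2 - 144y^2 - 171x^2y - 135x^3    [combine like terms]

360x + 180 + 243xy + 198y + 45x^2 + 72xy^2 - 144y^2 - 171x^2y - 135x^3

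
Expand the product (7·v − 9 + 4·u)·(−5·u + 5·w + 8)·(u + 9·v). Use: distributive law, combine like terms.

−215·u²·v − 315·u·v² + 215·u·v·w + 315·v²·w + 749·u·v + 504·v² + 77·u² − 45·u·w − 405·v·w − 72·u − 648·v − 20·u³ + 20·u²·w

(7·v − 9 + 4·u)·(−5·u + 5·w + 8)·(u + 9·v)
= (−35·u·v + 35·v·w + 56·v + 45·u − 45·w − 72 − 20·u² + 20·u·w + 32·u)·(u + 9·v)    [distributive law]
= (−35·u·v + 35·v·w + 56·v + 77·u − 45·w − 72 − 20·u² + 20·u·w)·(u + 9·v)    [combine like terms]
= −35·u²·v − 315·u·v² + 35·u·v·w + 315·v²·w + 56·u·v + 504·v² + 77·u² + 693·u·v − 45·u·w − 405·v·w − 72·u − 648·v − 20·u³ − 180·u²·v + 20·u²·w + 180·u·v·w    [distributive law]
= −215·u²·v − 315·u·v² + 215·u·v·w + 315·v²·w + 749·u·v + 504·v² + 77·u² − 45·u·w − 405·v·w − 72·u − 648·v − 20·u³ + 20·u²·w    [combine like terms]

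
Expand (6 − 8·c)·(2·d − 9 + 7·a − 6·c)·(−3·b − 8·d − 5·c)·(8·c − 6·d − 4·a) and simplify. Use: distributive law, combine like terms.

360·b·c·d + 216·b·d^2 + 900·a·b·d + 1320·c·d^2 + 576·d^3 + 2400·a·d^2 − 1704·c^2·d − 36·a·c·d + 1296·b·c − 972·b·d − 648·a·b + 1836·c·d − 2592·d^2 − 1728·a·d + 2160·c^2 − 1080·a·c − 576·a·b·c + 504·a^2·b + 1344·a^2·d − 960·a·c^2 + 840·a^2·c − 864·b·c^2 − 1440·c^3 + 1248·b·c^2·d − 288·b·c·d^2 − 1200·a·b·c·d + 2848·c^2·d^2 − 768·c·d^3 − 3200·a·c·d^2 − 992·c^3·d + 3120·a·c^2·d + 1920·a·b·c^2 − 672·a^2·b·c − 1792·a^2·c·d + 3200·a·c^3 − 1120·a^2·c^2 − 1152·b·c^3 − 1920·c^4

(6 − 8·c)·(2·d − 9 + 7·a − 6·c)·(−3·b − 8·d − 5·c)·(8·c − 6·d − 4·a)
= (12·d − 54 + 42·a − 36·c − 16·c·d + 72·c − 56·a·c + 48·c^2)·(−3·b − 8·d − 5·c)·(8·c − 6·d − 4·a)    [distributive law]
= (12·d − 54 + 42·a + 36·c − 16·c·d − 56·a·c + 48·c^2)·(−3·b − 8·d − 5·c)·(8·c − 6·d − 4·a)    [combine like terms]
= (−36·b·d − 96·d^2 − 60·c·d + 162·b + 432·d + 270·c − 126·a·b − 336·a·d − 210·a·c − 108·b·c − 288·c·d − 180·c^2 + 48·b·c·d + 128·c·d^2 + 80·c^2·d + 168·a·b·c + 448·a·c·d + 280·a·c^2 − 144·b·c^2 − 384·c^2·d − 240·c^3)·(8·c − 6·d − 4·a)    [distributive law]
= (−36·b·d − 96·d^2 − 348·c·d + 162·b + 432·d + 270·c − 126·a·b − 336·a·d − 210·a·c − 108·b·c − 180·c^2 + 48·b·c·d + 128·c·d^2 − 304·c^2·d + 168·a·b·c + 448·a·c·d + 280·a·c^2 − 144·b·c^2 − 240·c^3)·(8·c − 6·d − 4·a)    [combine like terms]
= −288·b·c·d + 216·b·d^2 + 144·a·b·d − 768·c·d^2 + 576·d^3 + 384·a·d^2 − 2784·c^2·d + 2088·c·d^2 + 1392·a·c·d + 1296·b·c − 972·b·d − 648·a·b + 3456·c·d − 2592·d^2 − 1728·a·d + 2160·c^2 − 1620·c·d − 1080·a·c − 1008·a·b·c + 756·a·b·d + 504·a^2·b − 2688·a·c·d + 2016·a·d^2 + 1344·a^2·d − 1680·a·c^2 + 1260·a·c·d + 840·a^2·c − 864·b·c^2 + 648·b·c·d + 432·a·b·c − 1440·c^3 + 1080·c^2·d + 720·a·c^2 + 384·b·c^2·d − 288·b·c·d^2 − 192·a·b·c·d + 1024·c^2·d^2 − 768·c·d^3 − 512·a·c·d^2 − 2432·c^3·d + 1824·c^2·d^2 + 1216·a·c^2·d + 1344·a·b·c^2 − 1008·a·b·c·d − 672·a^2·b·c + 3584·a·c^2·d − 2688·a·c·d^2 − 1792·a^2·c·d + 2240·a·c^3 − 1680·a·c^2·d − 1120·a^2·c^2 − 1152·b·c^3 + 864·b·c^2·d + 576·a·b·c^2 − 1920·c^4 + 1440·c^3·d + 960·a·c^3    [distributive law]
= 360·b·c·d + 216·b·d^2 + 900·a·b·d + 1320·c·d^2 + 576·d^3 + 2400·a·d^2 − 1704·c^2·d − 36·a·c·d + 1296·b·c − 972·b·d − 648·a·b + 1836·c·d − 2592·d^2 − 1728·a·d + 2160·c^2 − 1080·a·c − 576·a·b·c + 504·a^2·b + 1344·a^2·d − 960·a·c^2 + 840·a^2·c − 864·b·c^2 − 1440·c^3 + 1248·b·c^2·d − 288·b·c·d^2 − 1200·a·b·c·d + 2848·c^2·d^2 − 768·c·d^3 − 3200·a·c·d^2 − 992·c^3·d + 3120·a·c^2·d + 1920·a·b·c^2 − 672·a^2·b·c − 1792·a^2·c·d + 3200·a·c^3 − 1120·a^2·c^2 − 1152·b·c^3 − 1920·c^4    [combine like terms]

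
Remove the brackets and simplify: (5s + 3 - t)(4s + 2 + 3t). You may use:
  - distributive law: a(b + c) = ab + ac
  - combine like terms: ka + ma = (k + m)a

(5s + 3 - t)(4s + 2 + 3t)
= 20s^2 + 10s + 15st + 12s + 6 + 9t - 4st - 2t - 3t^2    [distributive law]
= 20s^2 + 22s + 11st + 6 + 7t - 3t^2    [combine like terms]

20s^2 + 22s + 11st + 6 + 7t - 3t^2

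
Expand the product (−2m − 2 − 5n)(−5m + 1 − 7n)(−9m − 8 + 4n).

−90m³ − 152m² − 311m²n − 46m − 361mn − 159mn² + 16 − 80n − 244n² + 140n³

(−2m − 2 − 5n)(−5m + 1 − 7n)(−9m − 8 + 4n)
= (10m² − 2m + 14mn + 10m − 2 + 14n + 25mn − 5n + 35n²)(−9m − 8 + 4n)    [distributive law]
= (10m² + 8m + 39mn − 2 + 9n + 35n²)(−9m − 8 + 4n)    [combine like terms]
= −90m³ − 80m² + 40m²n − 72m² − 64m + 32mn − 351m²n − 312mn + 156mn² + 18m + 16 − 8n − 81mn − 72n + 36n² − 315mn² − 280n² + 140n³    [distributive law]
= −90m³ − 152m² − 311m²n − 46m − 361mn − 159mn² + 16 − 80n − 244n² + 140n³    [combine like terms]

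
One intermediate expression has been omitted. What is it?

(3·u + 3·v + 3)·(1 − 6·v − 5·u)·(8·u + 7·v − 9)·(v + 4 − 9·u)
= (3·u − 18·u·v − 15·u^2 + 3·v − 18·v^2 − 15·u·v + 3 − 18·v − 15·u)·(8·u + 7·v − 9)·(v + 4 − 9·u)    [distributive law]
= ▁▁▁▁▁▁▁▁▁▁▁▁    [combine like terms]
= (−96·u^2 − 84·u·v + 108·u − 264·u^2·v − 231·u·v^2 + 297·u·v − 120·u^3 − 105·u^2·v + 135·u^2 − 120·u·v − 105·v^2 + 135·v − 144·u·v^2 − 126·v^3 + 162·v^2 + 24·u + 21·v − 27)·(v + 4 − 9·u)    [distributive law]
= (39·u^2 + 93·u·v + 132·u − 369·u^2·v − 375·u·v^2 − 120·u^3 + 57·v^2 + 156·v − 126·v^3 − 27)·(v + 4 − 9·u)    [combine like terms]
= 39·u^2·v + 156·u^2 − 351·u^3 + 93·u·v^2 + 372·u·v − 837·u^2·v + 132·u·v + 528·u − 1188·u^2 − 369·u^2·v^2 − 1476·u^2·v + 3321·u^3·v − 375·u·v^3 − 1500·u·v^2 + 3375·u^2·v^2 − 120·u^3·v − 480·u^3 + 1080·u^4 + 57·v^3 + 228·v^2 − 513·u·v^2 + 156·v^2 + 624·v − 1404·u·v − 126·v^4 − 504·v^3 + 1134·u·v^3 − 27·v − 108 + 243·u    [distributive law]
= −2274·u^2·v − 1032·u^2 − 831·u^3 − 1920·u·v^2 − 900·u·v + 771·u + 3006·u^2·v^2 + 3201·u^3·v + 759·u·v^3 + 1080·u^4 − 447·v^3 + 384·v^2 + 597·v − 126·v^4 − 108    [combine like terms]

After combine like terms, the bracketed line is:

(−12·u − 33·u·v − 15·u^2 − 15·v − 18·v^2 + 3)·(8·u + 7·v − 9)·(v + 4 − 9·u)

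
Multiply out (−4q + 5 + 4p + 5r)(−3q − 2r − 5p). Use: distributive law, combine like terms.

12q^2 − 7qr + 8pq − 15q − 10r − 25p − 33pr − 20p^2 − 10r^2

(−4q + 5 + 4p + 5r)(−3q − 2r − 5p)
= 12q^2 + 8qr + 20pq − 15q − 10r − 25p − 12pq − 8pr − 20p^2 − 15qr − 10r^2 − 25pr    [distributive law]
= 12q^2 − 7qr + 8pq − 15q − 10r − 25p − 33pr − 20p^2 − 10r^2    [combine like terms]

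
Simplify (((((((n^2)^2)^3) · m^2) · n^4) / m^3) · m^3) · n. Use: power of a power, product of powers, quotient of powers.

m^2n^17

(((((((n^2)^2)^3) · m^2) · n^4) / m^3) · m^3) · n
= ((((((n^2)^6) · m^2) · n^4) / m^3) · m^3) · n    [power of a power]
= ((((n^12 · m^2) · n^4) / m^3) · m^3) · n    [power of a power]
= m^2n^17    [quotient of powers; product of powers]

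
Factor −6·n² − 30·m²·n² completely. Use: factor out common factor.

−6·n² − 30·m²·n²
= 6(−n² − 5·m²·n²)    [factor out 6]
= 6·n²(−1 − 5·m²)    [factor out n²]

6·n²(−1 − 5·m²)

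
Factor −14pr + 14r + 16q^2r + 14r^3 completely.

−14pr + 14r + 16q^2r + 14r^3
= 2(−7pr + 7r + 8q^2r + 7r^3)    [factor out 2]
= 2r(−7p + 7 + 8q^2 + 7r^2)    [factor out r]

2r(−7p + 7 + 8q^2 + 7r^2)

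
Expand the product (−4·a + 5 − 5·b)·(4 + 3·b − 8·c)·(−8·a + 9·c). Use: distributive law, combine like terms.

128·a^2 + 176·a·c + 96·a^2·b − 428·a·b·c − 256·a^2·c + 288·a·c^2 − 160·a + 180·c + 40·a·b − 45·b·c − 360·c^2 + 120·a·b^2 − 135·b^2·c + 360·b·c^2

(−4·a + 5 − 5·b)·(4 + 3·b − 8·c)·(−8·a + 9·c)
= (−16·a − 12·a·b + 32·a·c + 20 + 15·b − 40·c − 20·b − 15·b^2 + 40·b·c)·(−8·a + 9·c)    [distributive law]
= (−16·a − 12·a·b + 32·a·c + 20 − 5·b − 40·c − 15·b^2 + 40·b·c)·(−8·a + 9·c)    [combine like terms]
= 128·a^2 − 144·a·c + 96·a^2·b − 108·a·b·c − 256·a^2·c + 288·a·c^2 − 160·a + 180·c + 40·a·b − 45·b·c + 320·a·c − 360·c^2 + 120·a·b^2 − 135·b^2·c − 320·a·b·c + 360·b·c^2    [distributive law]
= 128·a^2 + 176·a·c + 96·a^2·b − 428·a·b·c − 256·a^2·c + 288·a·c^2 − 160·a + 180·c + 40·a·b − 45·b·c − 360·c^2 + 120·a·b^2 − 135·b^2·c + 360·b·c^2    [combine like terms]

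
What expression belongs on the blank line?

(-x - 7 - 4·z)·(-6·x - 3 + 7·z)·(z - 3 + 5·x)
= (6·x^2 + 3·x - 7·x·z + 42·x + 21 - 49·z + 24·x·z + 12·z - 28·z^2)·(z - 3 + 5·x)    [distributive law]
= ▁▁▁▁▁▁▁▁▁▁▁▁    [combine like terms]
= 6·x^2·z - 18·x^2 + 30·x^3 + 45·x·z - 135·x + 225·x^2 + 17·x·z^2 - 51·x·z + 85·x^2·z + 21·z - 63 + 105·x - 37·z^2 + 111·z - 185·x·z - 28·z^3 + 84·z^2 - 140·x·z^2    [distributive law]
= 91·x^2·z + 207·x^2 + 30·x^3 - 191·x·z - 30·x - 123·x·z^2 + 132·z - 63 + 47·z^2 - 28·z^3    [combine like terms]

Applying combine like terms to the line above:

(6·x^2 + 45·x + 17·x·z + 21 - 37·z - 28·z^2)·(z - 3 + 5·x)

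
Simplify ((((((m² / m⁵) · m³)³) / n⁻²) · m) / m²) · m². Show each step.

m·n²

((((((m² / m⁵) · m³)³) / n⁻²) · m) / m²) · m²
= ((((((m² / m⁵)³) · ((m³)³)) / n⁻²) · m) / m²) · m²    [power of a product]
= (((((((m²)³) / ((m⁵)³)) · ((m³)³)) / n⁻²) · m) / m²) · m²    [power of a quotient]
= (((((m⁶ / ((m⁵)³)) · ((m³)³)) / n⁻²) · m) / m²) · m²    [power of a power]
= (((((m⁶ / m¹⁵) · ((m³)³)) / n⁻²) · m) / m²) · m²    [power of a power]
= ((((m⁻⁹ · ((m³)³)) / n⁻²) · m) / m²) · m²    [quotient of powers]
= ((((m⁻⁹ · m⁹) / n⁻²) · m) / m²) · m²    [power of a power]
= (((m⁰ / n⁻²) · m) / m²) · m²    [product of powers]
= m·n²    [quotient of powers; product of powers]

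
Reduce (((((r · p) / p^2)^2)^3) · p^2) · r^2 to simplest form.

p^(-4)r^8

(((((r · p) / p^2)^2)^3) · p^2) · r^2
= ((((r · p) / p^2)^6) · p^2) · r^2    [power of a power]
= ((((r · p)^6) / ((p^2)^6)) · p^2) · r^2    [power of a quotient]
= ((((r^6) · (p^6)) / ((p^2)^6)) · p^2) · r^2    [power of a product]
= (((r^6 · p^6) / p^12) · p^2) · r^2    [power of a power]
= p^(-4)r^8    [quotient of powers; product of powers]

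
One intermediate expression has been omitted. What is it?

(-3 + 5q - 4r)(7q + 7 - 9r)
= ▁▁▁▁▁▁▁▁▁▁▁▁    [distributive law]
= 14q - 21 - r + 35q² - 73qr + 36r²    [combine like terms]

Applying distributive law to the line above:

-21q - 21 + 27r + 35q² + 35q - 45qr - 28qr - 28r + 36r²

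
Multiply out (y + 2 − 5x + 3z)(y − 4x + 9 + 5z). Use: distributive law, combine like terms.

y^2 − 9xy + 11y + 8yz − 53x + 18 + 37z + 20x^2 − 37xz + 15z^2

(y + 2 − 5x + 3z)(y − 4x + 9 + 5z)
= y^2 − 4xy + 9y + 5yz + 2y − 8x + 18 + 10z − 5xy + 20x^2 − 45x − 25xz + 3yz − 12xz + 27z + 15z^2    [distributive law]
= y^2 − 9xy + 11y + 8yz − 53x + 18 + 37z + 20x^2 − 37xz + 15z^2    [combine like terms]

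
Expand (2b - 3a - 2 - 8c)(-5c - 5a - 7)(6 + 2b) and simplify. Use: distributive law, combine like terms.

(2b - 3a - 2 - 8c)(-5c - 5a - 7)(6 + 2b)
= (-10bc - 10ab - 14b + 15ac + 15a^2 + 21a + 10c + 10a + 14 + 40c^2 + 40ac + 56c)(6 + 2b)    [distributive law]
= (-10bc - 10ab - 14b + 55ac + 15a^2 + 31a + 66c + 14 + 40c^2)(6 + 2b)    [combine like terms]
= -60bc - 20b^2c - 60ab - 20ab^2 - 84b - 28b^2 + 330ac + 110abc + 90a^2 + 30a^2b + 186a + 62ab + 396c + 132bc + 84 + 28b + 240c^2 + 80bc^2    [distributive law]
= 72bc - 20b^2c + 2ab - 20ab^2 - 56b - 28b^2 + 330ac + 110abc + 90a^2 + 30a^2b + 186a + 396c + 84 + 240c^2 + 80bc^2    [combine like terms]

72bc - 20b^2c + 2ab - 20ab^2 - 56b - 28b^2 + 330ac + 110abc + 90a^2 + 30a^2b + 186a + 396c + 84 + 240c^2 + 80bc^2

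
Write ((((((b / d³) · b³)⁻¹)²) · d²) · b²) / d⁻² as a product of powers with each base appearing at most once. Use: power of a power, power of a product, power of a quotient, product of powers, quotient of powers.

((((((b / d³) · b³)⁻¹)²) · d²) · b²) / d⁻²
= (((((b / d³) · b³)⁻²) · d²) · b²) / d⁻²    [power of a power]
= (((((b / d³)⁻²) · ((b³)⁻²)) · d²) · b²) / d⁻²    [power of a product]
= (((((b⁻²) / ((d³)⁻²)) · ((b³)⁻²)) · d²) · b²) / d⁻²    [power of a quotient]
= ((((b⁻² / d⁻⁶) · ((b³)⁻²)) · d²) · b²) / d⁻²    [power of a power]
= ((((b⁻² / d⁻⁶) · b⁻⁶) · d²) · b²) / d⁻²    [power of a power]
= b⁻⁶d¹⁰    [quotient of powers; product of powers]

b⁻⁶d¹⁰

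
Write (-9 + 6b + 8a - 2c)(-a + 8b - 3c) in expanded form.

(-9 + 6b + 8a - 2c)(-a + 8b - 3c)
= 9a - 72b + 27c - 6ab + 48b^2 - 18bc - 8a^2 + 64ab - 24ac + 2ac - 16bc + 6c^2    [distributive law]
= 9a - 72b + 27c + 58ab + 48b^2 - 34bc - 8a^2 - 22ac + 6c^2    [combine like terms]

9a - 72b + 27c + 58ab + 48b^2 - 34bc - 8a^2 - 22ac + 6c^2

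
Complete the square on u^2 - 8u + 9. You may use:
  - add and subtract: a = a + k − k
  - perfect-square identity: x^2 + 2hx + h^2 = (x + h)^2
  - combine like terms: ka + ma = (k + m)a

u^2 - 8u + 9
= u^2 - 8u + 16 - 16 + 9    [add and subtract 16]
= (u - 4)^2 - 16 + 9    [perfect-square identity]
= (u - 4)^2 - 7    [combine constants]

(u - 4)^2 - 7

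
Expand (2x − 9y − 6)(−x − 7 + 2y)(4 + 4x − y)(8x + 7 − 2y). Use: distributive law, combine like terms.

(2x − 9y − 6)(−x − 7 + 2y)(4 + 4x − y)(8x + 7 − 2y)
= (−2x^2 − 14x + 4xy + 9xy + 63y − 18y^2 + 6x + 42 − 12y)(4 + 4x − y)(8x + 7 − 2y)    [distributive law]
= (−2x^2 − 8x + 13xy + 51y − 18y^2 + 42)(4 + 4x − y)(8x + 7 − 2y)    [combine like terms]
= (−8x^2 − 8x^3 + 2x^2y − 32x − 32x^2 + 8xy + 52xy + 52x^2y − 13xy^2 + 204y + 204xy − 51y^2 − 72y^2 − 72xy^2 + 18y^3 + 168 + 168x − 42y)(8x + 7 − 2y)    [distributive law]
= (−40x^2 − 8x^3 + 54x^2y + 136x + 264xy − 85xy^2 + 162y − 123y^2 + 18y^3 + 168)(8x + 7 − 2y)    [combine like terms]
= −320x^3 − 280x^2 + 80x^2y − 64x^4 − 56x^3 + 16x^3y + 432x^3y + 378x^2y − 108x^2y^2 + 1088x^2 + 952x − 272xy + 2112x^2y + 1848xy − 528xy^2 − 680x^2y^2 − 595xy^2 + 170xy^3 + 1296xy + 1134y − 324y^2 − 984xy^2 − 861y^2 + 246y^3 + 144xy^3 + 126y^3 − 36y^4 + 1344x + 1176 − 336y    [distributive law]
= −376x^3 + 808x^2 + 2570x^2y − 64x^4 + 448x^3y − 788x^2y^2 + 2296x + 2872xy − 2107xy^2 + 314xy^3 + 798y − 1185y^2 + 372y^3 − 36y^4 + 1176    [combine like terms]

−376x^3 + 808x^2 + 2570x^2y − 64x^4 + 448x^3y − 788x^2y^2 + 2296x + 2872xy − 2107xy^2 + 314xy^3 + 798y − 1185y^2 + 372y^3 − 36y^4 + 1176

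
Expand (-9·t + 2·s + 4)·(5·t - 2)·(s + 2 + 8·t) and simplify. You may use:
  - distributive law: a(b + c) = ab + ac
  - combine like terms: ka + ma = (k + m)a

35·s·t² + 214·t² - 360·t³ + 26·s·t + 12·t + 10·s²·t - 4·s² - 16·s - 16

(-9·t + 2·s + 4)·(5·t - 2)·(s + 2 + 8·t)
= (-45·t² + 18·t + 10·s·t - 4·s + 20·t - 8)·(s + 2 + 8·t)    [distributive law]
= (-45·t² + 38·t + 10·s·t - 4·s - 8)·(s + 2 + 8·t)    [combine like terms]
= -45·s·t² - 90·t² - 360·t³ + 38·s·t + 76·t + 304·t² + 10·s²·t + 20·s·t + 80·s·t² - 4·s² - 8·s - 32·s·t - 8·s - 16 - 64·t    [distributive law]
= 35·s·t² + 214·t² - 360·t³ + 26·s·t + 12·t + 10·s²·t - 4·s² - 16·s - 16    [combine like terms]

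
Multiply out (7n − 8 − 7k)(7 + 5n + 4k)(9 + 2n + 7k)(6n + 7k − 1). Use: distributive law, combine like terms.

−519n^2 − 6781kn − 2993n + 1928n^3 + 1128kn^2 − 5943k^2n + 420n^4 + 1876kn^3 + 987k^2n^2 − 1911k^3n − 2407k + 504 − 7028k^2 − 5537k^3 − 1372k^4

(7n − 8 − 7k)(7 + 5n + 4k)(9 + 2n + 7k)(6n + 7k − 1)
= (49n + 35n^2 + 28kn − 56 − 40n − 32k − 49k − 35kn − 28k^2)(9 + 2n + 7k)(6n + 7k − 1)    [distributive law]
= (9n + 35n^2 − 7kn − 56 − 81k − 28k^2)(9 + 2n + 7k)(6n + 7k − 1)    [combine like terms]
= (81n + 18n^2 + 63kn + 315n^2 + 70n^3 + 245kn^2 − 63kn − 14kn^2 − 49k^2n − 504 − 112n − 392k − 729k − 162kn − 567k^2 − 252k^2 − 56k^2n − 196k^3)(6n + 7k − 1)    [distributive law]
= (−31n + 333n^2 − 162kn + 70n^3 + 231kn^2 − 105k^2n − 504 − 1121k − 819k^2 − 196k^3)(6n + 7k − 1)    [combine like terms]
= −186n^2 − 217kn + 31n + 1998n^3 + 2331kn^2 − 333n^2 − 972kn^2 − 1134k^2n + 162kn + 420n^4 + 490kn^3 − 70n^3 + 1386kn^3 + 1617k^2n^2 − 231kn^2 − 630k^2n^2 − 735k^3n + 105k^2n − 3024n − 3528k + 504 − 6726kn − 7847k^2 + 1121k − 4914k^2n − 5733k^3 + 819k^2 − 1176k^3n − 1372k^4 + 196k^3    [distributive law]
= −519n^2 − 6781kn − 2993n + 1928n^3 + 1128kn^2 − 5943k^2n + 420n^4 + 1876kn^3 + 987k^2n^2 − 1911k^3n − 2407k + 504 − 7028k^2 − 5537k^3 − 1372k^4    [combine like terms]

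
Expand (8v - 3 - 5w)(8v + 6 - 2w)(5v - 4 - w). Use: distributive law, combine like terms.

320v³ - 136v² - 344v²w - 186v + 80vw + 106vw² + 72 + 114w - 16w² - 10w³

(8v - 3 - 5w)(8v + 6 - 2w)(5v - 4 - w)
= (64v² + 48v - 16vw - 24v - 18 + 6w - 40vw - 30w + 10w²)(5v - 4 - w)    [distributive law]
= (64v² + 24v - 56vw - 18 - 24w + 10w²)(5v - 4 - w)    [combine like terms]
= 320v³ - 256v² - 64v²w + 120v² - 96v - 24vw - 280v²w + 224vw + 56vw² - 90v + 72 + 18w - 120vw + 96w + 24w² + 50vw² - 40w² - 10w³    [distributive law]
= 320v³ - 136v² - 344v²w - 186v + 80vw + 106vw² + 72 + 114w - 16w² - 10w³    [combine like terms]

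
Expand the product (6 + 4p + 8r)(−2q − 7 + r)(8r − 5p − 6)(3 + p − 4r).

396pq + 228p^2q − 384pqr + 216q − 288qr − 1116r − 1542pr − 1200r^2 + 1386p + 798p^2 + 756 − 480pr^2 + 1984r^3 − 618p^2r − 144p^2qr − 192pqr^2 + 40p^3q + 140p^3 + 72p^2r^2 + 96pr^3 − 20p^3r − 384qr^2 + 512qr^3 − 256r^4

(6 + 4p + 8r)(−2q − 7 + r)(8r − 5p − 6)(3 + p − 4r)
= (−12q − 42 + 6r − 8pq − 28p + 4pr − 16qr − 56r + 8r^2)(8r − 5p − 6)(3 + p − 4r)    [distributive law]
= (−12q − 42 − 50r − 8pq − 28p + 4pr − 16qr + 8r^2)(8r − 5p − 6)(3 + p − 4r)    [combine like terms]
= (−96qr + 60pq + 72q − 336r + 210p + 252 − 400r^2 + 250pr + 300r − 64pqr + 40p^2q + 48pq − 224pr + 140p^2 + 168p + 32pr^2 − 20p^2r − 24pr − 128qr^2 + 80pqr + 96qr + 64r^3 − 40pr^2 − 48r^2)(3 + p − 4r)    [distributive law]
= (108pq + 72q − 36r + 378p + 252 − 448r^2 + 2pr + 16pqr + 40p^2q + 140p^2 − 8pr^2 − 20p^2r − 128qr^2 + 64r^3)(3 + p − 4r)    [combine like terms]
= 324pq + 108p^2q − 432pqr + 216q + 72pq − 288qr − 108r − 36pr + 144r^2 + 1134p + 378p^2 − 1512pr + 756 + 252p − 1008r − 1344r^2 − 448pr^2 + 1792r^3 + 6pr + 2p^2r − 8pr^2 + 48pqr + 16p^2qr − 64pqr^2 + 120p^2q + 40p^3q − 160p^2qr + 420p^2 + 140p^3 − 560p^2r − 24pr^2 − 8p^2r^2 + 32pr^3 − 60p^2r − 20p^3r + 80p^2r^2 − 384qr^2 − 128pqr^2 + 512qr^3 + 192r^3 + 64pr^3 − 256r^4    [distributive law]
= 396pq + 228p^2q − 384pqr + 216q − 288qr − 1116r − 1542pr − 1200r^2 + 1386p + 798p^2 + 756 − 480pr^2 + 1984r^3 − 618p^2r − 144p^2qr − 192pqr^2 + 40p^3q + 140p^3 + 72p^2r^2 + 96pr^3 − 20p^3r − 384qr^2 + 512qr^3 − 256r^4    [combine like terms]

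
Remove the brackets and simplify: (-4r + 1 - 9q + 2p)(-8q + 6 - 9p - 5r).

77qr - 29r + 26pr + 20r² - 62q + 6 + 3p + 72q² + 65pq - 18p²

(-4r + 1 - 9q + 2p)(-8q + 6 - 9p - 5r)
= 32qr - 24r + 36pr + 20r² - 8q + 6 - 9p - 5r + 72q² - 54q + 81pq + 45qr - 16pq + 12p - 18p² - 10pr    [distributive law]
= 77qr - 29r + 26pr + 20r² - 62q + 6 + 3p + 72q² + 65pq - 18p²    [combine like terms]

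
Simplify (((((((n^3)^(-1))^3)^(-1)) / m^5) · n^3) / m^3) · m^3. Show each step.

m^(-5)n^12

(((((((n^3)^(-1))^3)^(-1)) / m^5) · n^3) / m^3) · m^3
= ((((((n^3)^(-1))^(-3)) / m^5) · n^3) / m^3) · m^3    [power of a power]
= (((((n^3)^3) / m^5) · n^3) / m^3) · m^3    [power of a power]
= (((n^9 / m^5) · n^3) / m^3) · m^3    [power of a power]
= m^(-5)n^12    [quotient of powers; product of powers]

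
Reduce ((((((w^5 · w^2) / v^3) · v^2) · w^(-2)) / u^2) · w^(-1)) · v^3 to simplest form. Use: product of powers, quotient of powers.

u^(-2)·v^2·w^4

((((((w^5 · w^2) / v^3) · v^2) · w^(-2)) / u^2) · w^(-1)) · v^3
= (((((w^7 / v^3) · v^2) · w^(-2)) / u^2) · w^(-1)) · v^3    [product of powers]
= u^(-2)·v^2·w^4    [quotient of powers; product of powers]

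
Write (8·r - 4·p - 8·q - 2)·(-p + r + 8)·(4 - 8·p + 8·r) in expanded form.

-784·p·r + 128·p^2·r - 160·p·r^2 + 528·r^2 + 64·r^3 + 120·r + 256·p^2 - 32·p^3 + 8·p + 544·p·q - 64·p^2·q + 128·p·q·r - 544·q·r - 64·q·r^2 - 256·q - 64

(8·r - 4·p - 8·q - 2)·(-p + r + 8)·(4 - 8·p + 8·r)
= (-8·p·r + 8·r^2 + 64·r + 4·p^2 - 4·p·r - 32·p + 8·p·q - 8·q·r - 64·q + 2·p - 2·r - 16)·(4 - 8·p + 8·r)    [distributive law]
= (-12·p·r + 8·r^2 + 62·r + 4·p^2 - 30·p + 8·p·q - 8·q·r - 64·q - 16)·(4 - 8·p + 8·r)    [combine like terms]
= -48·p·r + 96·p^2·r - 96·p·r^2 + 32·r^2 - 64·p·r^2 + 64·r^3 + 248·r - 496·p·r + 496·r^2 + 16·p^2 - 32·p^3 + 32·p^2·r - 120·p + 240·p^2 - 240·p·r + 32·p·q - 64·p^2·q + 64·p·q·r - 32·q·r + 64·p·q·r - 64·q·r^2 - 256·q + 512·p·q - 512·q·r - 64 + 128·p - 128·r    [distributive law]
= -784·p·r + 128·p^2·r - 160·p·r^2 + 528·r^2 + 64·r^3 + 120·r + 256·p^2 - 32·p^3 + 8·p + 544·p·q - 64·p^2·q + 128·p·q·r - 544·q·r - 64·q·r^2 - 256·q - 64    [combine like terms]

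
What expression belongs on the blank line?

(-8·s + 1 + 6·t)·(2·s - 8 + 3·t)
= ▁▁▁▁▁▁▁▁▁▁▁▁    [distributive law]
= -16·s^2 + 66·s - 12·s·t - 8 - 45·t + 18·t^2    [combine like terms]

By distributive law:

-16·s^2 + 64·s - 24·s·t + 2·s - 8 + 3·t + 12·s·t - 48·t + 18·t^2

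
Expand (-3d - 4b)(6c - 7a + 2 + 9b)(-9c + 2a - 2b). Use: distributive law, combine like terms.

(-3d - 4b)(6c - 7a + 2 + 9b)(-9c + 2a - 2b)
= (-18cd + 21ad - 6d - 27bd - 24bc + 28ab - 8b - 36b^2)(-9c + 2a - 2b)    [distributive law]
= 162c^2d - 36acd + 36bcd - 189acd + 42a^2d - 42abd + 54cd - 12ad + 12bd + 243bcd - 54abd + 54b^2d + 216bc^2 - 48abc + 48b^2c - 252abc + 56a^2b - 56ab^2 + 72bc - 16ab + 16b^2 + 324b^2c - 72ab^2 + 72b^3    [distributive law]
= 162c^2d - 225acd + 279bcd + 42a^2d - 96abd + 54cd - 12ad + 12bd + 54b^2d + 216bc^2 - 300abc + 372b^2c + 56a^2b - 128ab^2 + 72bc - 16ab + 16b^2 + 72b^3    [combine like terms]

162c^2d - 225acd + 279bcd + 42a^2d - 96abd + 54cd - 12ad + 12bd + 54b^2d + 216bc^2 - 300abc + 372b^2c + 56a^2b - 128ab^2 + 72bc - 16ab + 16b^2 + 72b^3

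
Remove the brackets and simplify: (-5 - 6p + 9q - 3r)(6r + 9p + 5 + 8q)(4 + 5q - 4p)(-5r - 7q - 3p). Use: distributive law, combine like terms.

900r^2 + 1785qr + 1540pr + 1029qr^2 - 830q^2r + 2134pqr + 576pr^2 - 204p^2r + 1715pq + 600p^2 + 902pq^2 + 201p^2q - 252p^3 + 500r + 700q + 300p + 735q^2 - 2191q^3 + 1941pqr^2 + 3210pq^2r + 1551p^2qr - 1476p^2r^2 - 1836p^3r + 3183p^2q^2 - 306p^3q - 648p^4 - 219pq^3 - 120q^2r^2 - 2850q^3r - 2520q^4 + 360r^3 + 450qr^3 - 360pr^3

(-5 - 6p + 9q - 3r)(6r + 9p + 5 + 8q)(4 + 5q - 4p)(-5r - 7q - 3p)
= (-30r - 45p - 25 - 40q - 36pr - 54p^2 - 30p - 48pq + 54qr + 81pq + 45q + 72q^2 - 18r^2 - 27pr - 15r - 24qr)(4 + 5q - 4p)(-5r - 7q - 3p)    [distributive law]
= (-45r - 75p - 25 + 5q - 63pr - 54p^2 + 33pq + 30qr + 72q^2 - 18r^2)(4 + 5q - 4p)(-5r - 7q - 3p)    [combine like terms]
= (-180r - 225qr + 180pr - 300p - 375pq + 300p^2 - 100 - 125q + 100p + 20q + 25q^2 - 20pq - 252pr - 315pqr + 252p^2r - 216p^2 - 270p^2q + 216p^3 + 132pq + 165pq^2 - 132p^2q + 120qr + 150q^2r - 120pqr + 288q^2 + 360q^3 - 288pq^2 - 72r^2 - 90qr^2 + 72pr^2)(-5r - 7q - 3p)    [distributive law]
= (-180r - 105qr - 72pr - 200p - 263pq + 84p^2 - 100 - 105q + 313q^2 - 435pqr + 252p^2r - 402p^2q + 216p^3 - 123pq^2 + 150q^2r + 360q^3 - 72r^2 - 90qr^2 + 72pr^2)(-5r - 7q - 3p)    [combine like terms]
= 900r^2 + 1260qr + 540pr + 525qr^2 + 735q^2r + 315pqr + 360pr^2 + 504pqr + 216p^2r + 1000pr + 1400pq + 600p^2 + 1315pqr + 1841pq^2 + 789p^2q - 420p^2r - 588p^2q - 252p^3 + 500r + 700q + 300p + 525qr + 735q^2 + 315pq - 1565q^2r - 2191q^3 - 939pq^2 + 2175pqr^2 + 3045pq^2r + 1305p^2qr - 1260p^2r^2 - 1764p^2qr - 756p^3r + 2010p^2qr + 2814p^2q^2 + 1206p^3q - 1080p^3r - 1512p^3q - 648p^4 + 615pq^2r + 861pq^3 + 369p^2q^2 - 750q^2r^2 - 1050q^3r - 450pq^2r - 1800q^3r - 2520q^4 - 1080pq^3 + 360r^3 + 504qr^2 + 216pr^2 + 450qr^3 + 630q^2r^2 + 270pqr^2 - 360pr^3 - 504pqr^2 - 216p^2r^2    [distributive law]
= 900r^2 + 1785qr + 1540pr + 1029qr^2 - 830q^2r + 2134pqr + 576pr^2 - 204p^2r + 1715pq + 600p^2 + 902pq^2 + 201p^2q - 252p^3 + 500r + 700q + 300p + 735q^2 - 2191q^3 + 1941pqr^2 + 3210pq^2r + 1551p^2qr - 1476p^2r^2 - 1836p^3r + 3183p^2q^2 - 306p^3q - 648p^4 - 219pq^3 - 120q^2r^2 - 2850q^3r - 2520q^4 + 360r^3 + 450qr^3 - 360pr^3    [combine like terms]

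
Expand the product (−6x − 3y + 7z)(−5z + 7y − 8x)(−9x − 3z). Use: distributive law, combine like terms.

(−6x − 3y + 7z)(−5z + 7y − 8x)(−9x − 3z)
= (30xz − 42xy + 48x² + 15yz − 21y² + 24xy − 35z² + 49yz − 56xz)(−9x − 3z)    [distributive law]
= (−26xz − 18xy + 48x² + 64yz − 21y² − 35z²)(−9x − 3z)    [combine like terms]
= 234x²z + 78xz² + 162x²y + 54xyz − 432x³ − 144x²z − 576xyz − 192yz² + 189xy² + 63y²z + 315xz² + 105z³    [distributive law]
= 90x²z + 393xz² + 162x²y − 522xyz − 432x³ − 192yz² + 189xy² + 63y²z + 105z³    [combine like terms]

90x²z + 393xz² + 162x²y − 522xyz − 432x³ − 192yz² + 189xy² + 63y²z + 105z³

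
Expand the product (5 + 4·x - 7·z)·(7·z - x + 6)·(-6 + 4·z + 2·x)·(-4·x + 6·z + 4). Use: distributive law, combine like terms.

-1564·x·z + 2036·z^2 - 432·z - 1784·x·z^2 + 812·z^3 + 1180·x^2·z + 464·x^2 + 504·x - 280·x^3 - 720 + 156·x^2·z^2 + 1036·x·z^3 - 264·x^3·z + 32·x^4 - 1176·z^4

(5 + 4·x - 7·z)·(7·z - x + 6)·(-6 + 4·z + 2·x)·(-4·x + 6·z + 4)
= (35·z - 5·x + 30 + 28·x·z - 4·x^2 + 24·x - 49·z^2 + 7·x·z - 42·z)·(-6 + 4·z + 2·x)·(-4·x + 6·z + 4)    [distributive law]
= (-7·z + 19·x + 30 + 35·x·z - 4·x^2 - 49·z^2)·(-6 + 4·z + 2·x)·(-4·x + 6·z + 4)    [combine like terms]
= (42·z - 28·z^2 - 14·x·z - 114·x + 76·x·z + 38·x^2 - 180 + 120·z + 60·x - 210·x·z + 140·x·z^2 + 70·x^2·z + 24·x^2 - 16·x^2·z - 8·x^3 + 294·z^2 - 196·z^3 - 98·x·z^2)·(-4·x + 6·z + 4)    [distributive law]
= (162·z + 266·z^2 - 148·x·z - 54·x + 62·x^2 - 180 + 42·x·z^2 + 54·x^2·z - 8·x^3 - 196·z^3)·(-4·x + 6·z + 4)    [combine like terms]
= -648·x·z + 972·z^2 + 648·z - 1064·x·z^2 + 1596·z^3 + 1064·z^2 + 592·x^2·z - 888·x·z^2 - 592·x·z + 216·x^2 - 324·x·z - 216·x - 248·x^3 + 372·x^2·z + 248·x^2 + 720·x - 1080·z - 720 - 168·x^2·z^2 + 252·x·z^3 + 168·x·z^2 - 216·x^3·z + 324·x^2·z^2 + 216·x^2·z + 32·x^4 - 48·x^3·z - 32·x^3 + 784·x·z^3 - 1176·z^4 - 784·z^3    [distributive law]
= -1564·x·z + 2036·z^2 - 432·z - 1784·x·z^2 + 812·z^3 + 1180·x^2·z + 464·x^2 + 504·x - 280·x^3 - 720 + 156·x^2·z^2 + 1036·x·z^3 - 264·x^3·z + 32·x^4 - 1176·z^4    [combine like terms]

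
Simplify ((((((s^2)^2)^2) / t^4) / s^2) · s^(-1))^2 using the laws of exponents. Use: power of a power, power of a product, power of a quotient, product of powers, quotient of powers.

s^10t^(-8)

((((((s^2)^2)^2) / t^4) / s^2) · s^(-1))^2
= ((((((s^2)^2)^2) / t^4) / s^2)^2) · ((s^(-1))^2)    [power of a product]
= ((((((s^2)^2)^2) / t^4)^2) / ((s^2)^2)) · ((s^(-1))^2)    [power of a quotient]
= ((((((s^2)^2)^2)^2) / ((t^4)^2)) / ((s^2)^2)) · ((s^(-1))^2)    [power of a quotient]
= (((((s^2)^2)^4) / ((t^4)^2)) / ((s^2)^2)) · ((s^(-1))^2)    [power of a power]
= ((((s^2)^8) / ((t^4)^2)) / ((s^2)^2)) · ((s^(-1))^2)    [power of a power]
= ((s^16 / ((t^4)^2)) / ((s^2)^2)) · ((s^(-1))^2)    [power of a power]
= ((s^16 / t^8) / ((s^2)^2)) · ((s^(-1))^2)    [power of a power]
= ((s^16 / t^8) / s^4) · ((s^(-1))^2)    [power of a power]
= ((s^16 / t^8) / s^4) · s^(-2)    [power of a power]
= s^10t^(-8)    [quotient of powers; product of powers]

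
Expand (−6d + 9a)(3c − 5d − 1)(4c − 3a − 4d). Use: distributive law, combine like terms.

−72c^2d − 234acd + 192cd^2 + 90ad^2 − 120d^3 + 24cd + 18ad − 24d^2 + 108ac^2 − 81a^2c + 135a^2d − 36ac + 27a^2

(−6d + 9a)(3c − 5d − 1)(4c − 3a − 4d)
= (−18cd + 30d^2 + 6d + 27ac − 45ad − 9a)(4c − 3a − 4d)    [distributive law]
= −72c^2d + 54acd + 72cd^2 + 120cd^2 − 90ad^2 − 120d^3 + 24cd − 18ad − 24d^2 + 108ac^2 − 81a^2c − 108acd − 180acd + 135a^2d + 180ad^2 − 36ac + 27a^2 + 36ad    [distributive law]
= −72c^2d − 234acd + 192cd^2 + 90ad^2 − 120d^3 + 24cd + 18ad − 24d^2 + 108ac^2 − 81a^2c + 135a^2d − 36ac + 27a^2    [combine like terms]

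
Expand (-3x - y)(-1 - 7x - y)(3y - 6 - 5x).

-56xy - 18x - 141x^2 + 13x^2y - 105x^3 + 25xy^2 - 3y^2 - 6y + 3y^3

(-3x - y)(-1 - 7x - y)(3y - 6 - 5x)
= (3x + 21x^2 + 3xy + y + 7xy + y^2)(3y - 6 - 5x)    [distributive law]
= (3x + 21x^2 + 10xy + y + y^2)(3y - 6 - 5x)    [combine like terms]
= 9xy - 18x - 15x^2 + 63x^2y - 126x^2 - 105x^3 + 30xy^2 - 60xy - 50x^2y + 3y^2 - 6y - 5xy + 3y^3 - 6y^2 - 5xy^2    [distributive law]
= -56xy - 18x - 141x^2 + 13x^2y - 105x^3 + 25xy^2 - 3y^2 - 6y + 3y^3    [combine like terms]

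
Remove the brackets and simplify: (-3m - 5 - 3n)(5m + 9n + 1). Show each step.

-15m^2 - 42mn - 28m - 48n - 5 - 27n^2

(-3m - 5 - 3n)(5m + 9n + 1)
= -15m^2 - 27mn - 3m - 25m - 45n - 5 - 15mn - 27n^2 - 3n    [distributive law]
= -15m^2 - 42mn - 28m - 48n - 5 - 27n^2    [combine like terms]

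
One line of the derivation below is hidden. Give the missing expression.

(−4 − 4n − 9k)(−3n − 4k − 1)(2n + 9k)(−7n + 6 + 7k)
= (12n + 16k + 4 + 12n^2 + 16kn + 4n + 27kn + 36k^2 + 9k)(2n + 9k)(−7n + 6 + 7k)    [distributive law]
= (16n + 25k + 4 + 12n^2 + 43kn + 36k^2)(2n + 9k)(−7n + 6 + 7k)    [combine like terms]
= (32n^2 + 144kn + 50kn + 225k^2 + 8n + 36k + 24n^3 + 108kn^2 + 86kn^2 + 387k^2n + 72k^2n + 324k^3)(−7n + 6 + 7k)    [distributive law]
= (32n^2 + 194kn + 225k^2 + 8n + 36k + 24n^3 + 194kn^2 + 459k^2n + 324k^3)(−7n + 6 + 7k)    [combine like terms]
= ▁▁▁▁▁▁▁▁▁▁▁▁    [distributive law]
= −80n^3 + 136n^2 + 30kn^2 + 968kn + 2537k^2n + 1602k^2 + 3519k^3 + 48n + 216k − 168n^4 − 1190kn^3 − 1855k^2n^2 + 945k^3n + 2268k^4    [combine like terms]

By distributive law:

−224n^3 + 192n^2 + 224kn^2 − 1358kn^2 + 1164kn + 1358k^2n − 1575k^2n + 1350k^2 + 1575k^3 − 56n^2 + 48n + 56kn − 252kn + 216k + 252k^2 − 168n^4 + 144n^3 + 168kn^3 − 1358kn^3 + 1164kn^2 + 1358k^2n^2 − 3213k^2n^2 + 2754k^2n + 3213k^3n − 2268k^3n + 1944k^3 + 2268k^4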